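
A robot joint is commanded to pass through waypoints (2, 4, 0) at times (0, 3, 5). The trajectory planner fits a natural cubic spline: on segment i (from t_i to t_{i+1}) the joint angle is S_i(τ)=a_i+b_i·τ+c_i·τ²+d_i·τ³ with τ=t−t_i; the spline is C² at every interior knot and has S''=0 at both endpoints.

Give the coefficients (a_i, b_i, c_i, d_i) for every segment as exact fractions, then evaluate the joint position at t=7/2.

Δ: Δ0=2/3, Δ1=-2
row 1: diag=10, rhs=-16; c'=1/5, d'=-8/5
back: M1=-8/5
M: M0=0, M1=-8/5, M2=0
seg 0: a=2, c=M0/2=0, d=(M1−M0)/(6·3)=-4/45, b=Δ0−h0·(2M0+M1)/6=22/15
seg 1: a=4, c=M1/2=-4/5, d=(M2−M1)/(6·2)=2/15, b=Δ1−h1·(2M1+M2)/6=-14/15
t_q=7/2 → seg 1, τ=1/2; S=4+-14/15·τ+-4/5·τ²+2/15·τ³=67/20

  seg 0: a=2 b=22/15 c=0 d=-4/45
  seg 1: a=4 b=-14/15 c=-4/5 d=2/15
S(7/2) = 67/20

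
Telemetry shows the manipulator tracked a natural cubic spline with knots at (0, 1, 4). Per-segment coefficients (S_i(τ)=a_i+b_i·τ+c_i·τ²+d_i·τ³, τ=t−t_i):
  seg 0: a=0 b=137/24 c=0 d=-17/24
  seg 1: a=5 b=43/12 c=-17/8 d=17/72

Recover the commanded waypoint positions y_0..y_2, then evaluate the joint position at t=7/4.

y_0=0 y_1=5 y_2=3
S(7/4) = 3375/512

y_0 = S_0(0) = a_0 = 0
y_1 = S_1(0) = a_1 = 5
y_2 = S_1(3) = 3
t_q=7/4 is in segment 1 (τ=3/4); S_1(τ)=3375/512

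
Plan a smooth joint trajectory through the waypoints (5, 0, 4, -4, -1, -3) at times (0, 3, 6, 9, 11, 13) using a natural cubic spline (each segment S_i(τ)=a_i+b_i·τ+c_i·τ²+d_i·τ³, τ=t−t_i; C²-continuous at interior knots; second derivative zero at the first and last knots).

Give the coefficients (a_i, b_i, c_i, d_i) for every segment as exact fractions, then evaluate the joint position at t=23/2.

  seg 0: a=5 b=-2999/1044 c=0 d=1259/9396
  seg 1: a=0 b=389/522 c=1259/1044 d=-3163/9396
  seg 2: a=4 b=-1157/1044 c=-476/261 d=4085/9396
  seg 3: a=-4 b=-163/522 c=727/348 d=-1235/2088
  seg 4: a=-1 b=247/261 c=-127/87 d=127/522
S(23/2) = -1199/1392

Δ: Δ0=-5/3, Δ1=4/3, Δ2=-8/3, Δ3=3/2, Δ4=-1
row 1: diag=12, rhs=18; c'=1/4, d'=3/2
row 2: denom=12−3·1/4=45/4; d'=(-24−3·3/2)/(45/4)=-38/15
row 3: denom=10−3·4/15=46/5; d'=(25−3·-38/15)/(46/5)=163/46
row 4: denom=8−2·5/23=174/23; d'=(-15−2·163/46)/(174/23)=-254/87
back: M4=-254/87
back: M3=163/46−5/23·-254/87=727/174
back: M2=-38/15−4/15·727/174=-952/261
back: M1=3/2−1/4·-952/261=1259/522
M: M0=0, M1=1259/522, M2=-952/261, M3=727/174, M4=-254/87, M5=0
seg 0: a=5, c=M0/2=0, d=(M1−M0)/(6·3)=1259/9396, b=Δ0−h0·(2M0+M1)/6=-2999/1044
seg 1: a=0, c=M1/2=1259/1044, d=(M2−M1)/(6·3)=-3163/9396, b=Δ1−h1·(2M1+M2)/6=389/522
seg 2: a=4, c=M2/2=-476/261, d=(M3−M2)/(6·3)=4085/9396, b=Δ2−h2·(2M2+M3)/6=-1157/1044
seg 3: a=-4, c=M3/2=727/348, d=(M4−M3)/(6·2)=-1235/2088, b=Δ3−h3·(2M3+M4)/6=-163/522
seg 4: a=-1, c=M4/2=-127/87, d=(M5−M4)/(6·2)=127/522, b=Δ4−h4·(2M4+M5)/6=247/261
t_q=23/2 → seg 4, τ=1/2; S=-1+247/261·τ+-127/87·τ²+127/522·τ³=-1199/1392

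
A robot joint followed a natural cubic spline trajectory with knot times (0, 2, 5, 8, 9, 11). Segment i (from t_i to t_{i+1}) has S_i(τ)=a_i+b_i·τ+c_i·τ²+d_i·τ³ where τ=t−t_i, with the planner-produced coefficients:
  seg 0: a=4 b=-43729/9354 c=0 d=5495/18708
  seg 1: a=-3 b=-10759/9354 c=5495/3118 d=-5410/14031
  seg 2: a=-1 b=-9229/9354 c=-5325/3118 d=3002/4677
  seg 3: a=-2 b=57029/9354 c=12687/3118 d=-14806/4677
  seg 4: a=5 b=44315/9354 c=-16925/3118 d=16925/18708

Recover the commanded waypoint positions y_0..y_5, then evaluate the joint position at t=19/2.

y_0=4 y_1=-3 y_2=-1 y_3=-2 y_4=5 y_5=0
S(19/2) = 305555/49888

y_0 = S_0(0) = a_0 = 4
y_1 = S_1(0) = a_1 = -3
y_2 = S_2(0) = a_2 = -1
y_3 = S_3(0) = a_3 = -2
y_4 = S_4(0) = a_4 = 5
y_5 = S_4(2) = 0
t_q=19/2 is in segment 4 (τ=1/2); S_4(τ)=305555/49888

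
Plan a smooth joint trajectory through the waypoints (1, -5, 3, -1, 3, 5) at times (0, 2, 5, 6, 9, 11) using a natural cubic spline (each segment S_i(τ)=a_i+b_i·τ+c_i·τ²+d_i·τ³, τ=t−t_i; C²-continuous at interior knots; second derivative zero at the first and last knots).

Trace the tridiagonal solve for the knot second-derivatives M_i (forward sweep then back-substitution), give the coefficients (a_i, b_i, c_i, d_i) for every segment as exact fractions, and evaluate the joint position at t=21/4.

Δ: Δ0=-3, Δ1=8/3, Δ2=-4, Δ3=4/3, Δ4=1
row 1: diag=10, rhs=34; c'=3/10, d'=17/5
row 2: denom=8−3·3/10=71/10; d'=(-40−3·17/5)/(71/10)=-502/71
row 3: denom=8−1·10/71=558/71; d'=(32−1·-502/71)/(558/71)=1387/279
row 4: denom=10−3·71/186=549/62; d'=(-2−3·1387/279)/(549/62)=-3146/1647
back: M4=-3146/1647
back: M3=1387/279−71/186·-3146/1647=28166/4941
back: M2=-502/71−10/71·28166/4941=-38902/4941
back: M1=17/5−3/10·-38902/4941=9490/1647
M: M0=0, M1=9490/1647, M2=-38902/4941, M3=28166/4941, M4=-3146/1647, M5=0
seg 0: a=1, c=M0/2=0, d=(M1−M0)/(6·2)=4745/9882, b=Δ0−h0·(2M0+M1)/6=-24313/4941
seg 1: a=-5, c=M1/2=4745/1647, d=(M2−M1)/(6·3)=-33686/44469, b=Δ1−h1·(2M1+M2)/6=4157/4941
seg 2: a=3, c=M2/2=-19451/4941, d=(M3−M2)/(6·1)=138/61, b=Δ2−h2·(2M2+M3)/6=-11491/4941
seg 3: a=-1, c=M3/2=14083/4941, d=(M4−M3)/(6·3)=-18802/44469, b=Δ3−h3·(2M3+M4)/6=-16859/4941
seg 4: a=3, c=M4/2=-1573/1647, d=(M5−M4)/(6·2)=1573/9882, b=Δ4−h4·(2M4+M5)/6=11233/4941
t_q=21/4 → seg 2, τ=1/4; S=3+-11491/4941·τ+-19451/4941·τ²+138/61·τ³=116365/52704

  seg 0: a=1 b=-24313/4941 c=0 d=4745/9882
  seg 1: a=-5 b=4157/4941 c=4745/1647 d=-33686/44469
  seg 2: a=3 b=-11491/4941 c=-19451/4941 d=138/61
  seg 3: a=-1 b=-16859/4941 c=14083/4941 d=-18802/44469
  seg 4: a=3 b=11233/4941 c=-1573/1647 d=1573/9882
S(21/4) = 116365/52704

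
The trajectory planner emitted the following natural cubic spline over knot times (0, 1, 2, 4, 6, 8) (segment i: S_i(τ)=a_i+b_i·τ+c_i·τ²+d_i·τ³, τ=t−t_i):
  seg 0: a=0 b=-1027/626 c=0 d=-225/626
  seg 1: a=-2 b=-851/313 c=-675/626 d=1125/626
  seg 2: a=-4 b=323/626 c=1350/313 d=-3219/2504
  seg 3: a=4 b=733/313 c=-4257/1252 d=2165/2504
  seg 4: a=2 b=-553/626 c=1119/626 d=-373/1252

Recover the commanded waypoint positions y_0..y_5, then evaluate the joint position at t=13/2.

y_0=0 y_1=-2 y_2=-4 y_3=4 y_4=2 y_5=5
S(13/2) = 19711/10016

y_0 = S_0(0) = a_0 = 0
y_1 = S_1(0) = a_1 = -2
y_2 = S_2(0) = a_2 = -4
y_3 = S_3(0) = a_3 = 4
y_4 = S_4(0) = a_4 = 2
y_5 = S_4(2) = 5
t_q=13/2 is in segment 4 (τ=1/2); S_4(τ)=19711/10016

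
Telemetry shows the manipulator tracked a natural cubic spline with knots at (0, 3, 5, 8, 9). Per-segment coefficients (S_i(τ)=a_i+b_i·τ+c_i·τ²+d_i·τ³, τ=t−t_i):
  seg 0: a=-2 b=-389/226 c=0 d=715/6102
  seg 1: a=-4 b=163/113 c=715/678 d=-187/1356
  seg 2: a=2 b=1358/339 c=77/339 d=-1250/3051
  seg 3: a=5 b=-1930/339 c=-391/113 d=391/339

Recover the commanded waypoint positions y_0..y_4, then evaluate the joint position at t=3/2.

y_0 = S_0(0) = a_0 = -2
y_1 = S_1(0) = a_1 = -4
y_2 = S_2(0) = a_2 = 2
y_3 = S_3(0) = a_3 = 5
y_4 = S_3(1) = -3
t_q=3/2 is in segment 0 (τ=3/2); S_0(τ)=-7569/1808

y_0=-2 y_1=-4 y_2=2 y_3=5 y_4=-3
S(3/2) = -7569/1808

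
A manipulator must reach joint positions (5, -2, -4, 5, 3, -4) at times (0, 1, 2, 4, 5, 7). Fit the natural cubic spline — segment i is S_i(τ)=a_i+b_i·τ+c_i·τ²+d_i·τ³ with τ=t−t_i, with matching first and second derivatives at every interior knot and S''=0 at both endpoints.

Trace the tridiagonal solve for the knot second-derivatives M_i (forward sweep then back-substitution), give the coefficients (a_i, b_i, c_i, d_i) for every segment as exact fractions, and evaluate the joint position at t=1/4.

  seg 0: a=5 b=-11181/1418 c=0 d=1255/1418
  seg 1: a=-2 b=-3708/709 c=3765/1418 d=815/1418
  seg 2: a=-4 b=2559/1418 c=3105/709 d=-4299/2836
  seg 3: a=5 b=1605/1418 c=-6687/1418 d=1123/709
  seg 4: a=3 b=-5031/1418 c=51/1418 d=-17/2836
S(1/4) = 276119/90752

Δ: Δ0=-7, Δ1=-2, Δ2=9/2, Δ3=-2, Δ4=-7/2
row 1: diag=4, rhs=30; c'=1/4, d'=15/2
row 2: denom=6−1·1/4=23/4; d'=(39−1·15/2)/(23/4)=126/23
row 3: denom=6−2·8/23=122/23; d'=(-39−2·126/23)/(122/23)=-1149/122
row 4: denom=6−1·23/122=709/122; d'=(-9−1·-1149/122)/(709/122)=51/709
back: M4=51/709
back: M3=-1149/122−23/122·51/709=-6687/709
back: M2=126/23−8/23·-6687/709=6210/709
back: M1=15/2−1/4·6210/709=3765/709
M: M0=0, M1=3765/709, M2=6210/709, M3=-6687/709, M4=51/709, M5=0
seg 0: a=5, c=M0/2=0, d=(M1−M0)/(6·1)=1255/1418, b=Δ0−h0·(2M0+M1)/6=-11181/1418
seg 1: a=-2, c=M1/2=3765/1418, d=(M2−M1)/(6·1)=815/1418, b=Δ1−h1·(2M1+M2)/6=-3708/709
seg 2: a=-4, c=M2/2=3105/709, d=(M3−M2)/(6·2)=-4299/2836, b=Δ2−h2·(2M2+M3)/6=2559/1418
seg 3: a=5, c=M3/2=-6687/1418, d=(M4−M3)/(6·1)=1123/709, b=Δ3−h3·(2M3+M4)/6=1605/1418
seg 4: a=3, c=M4/2=51/1418, d=(M5−M4)/(6·2)=-17/2836, b=Δ4−h4·(2M4+M5)/6=-5031/1418
t_q=1/4 → seg 0, τ=1/4; S=5+-11181/1418·τ+0·τ²+1255/1418·τ³=276119/90752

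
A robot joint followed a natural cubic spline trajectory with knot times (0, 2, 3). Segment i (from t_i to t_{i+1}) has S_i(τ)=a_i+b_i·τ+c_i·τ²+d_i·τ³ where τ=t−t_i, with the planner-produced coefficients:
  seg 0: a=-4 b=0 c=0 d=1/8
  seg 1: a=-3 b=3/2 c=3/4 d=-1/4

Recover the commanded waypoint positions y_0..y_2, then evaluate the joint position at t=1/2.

y_0=-4 y_1=-3 y_2=-1
S(1/2) = -255/64

y_0 = S_0(0) = a_0 = -4
y_1 = S_1(0) = a_1 = -3
y_2 = S_1(1) = -1
t_q=1/2 is in segment 0 (τ=1/2); S_0(τ)=-255/64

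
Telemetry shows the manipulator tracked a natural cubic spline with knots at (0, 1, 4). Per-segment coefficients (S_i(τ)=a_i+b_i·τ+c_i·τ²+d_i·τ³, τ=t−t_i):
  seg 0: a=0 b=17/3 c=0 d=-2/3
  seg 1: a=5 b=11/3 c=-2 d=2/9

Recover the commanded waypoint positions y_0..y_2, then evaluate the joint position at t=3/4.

y_0=0 y_1=5 y_2=4
S(3/4) = 127/32

y_0 = S_0(0) = a_0 = 0
y_1 = S_1(0) = a_1 = 5
y_2 = S_1(3) = 4
t_q=3/4 is in segment 0 (τ=3/4); S_0(τ)=127/32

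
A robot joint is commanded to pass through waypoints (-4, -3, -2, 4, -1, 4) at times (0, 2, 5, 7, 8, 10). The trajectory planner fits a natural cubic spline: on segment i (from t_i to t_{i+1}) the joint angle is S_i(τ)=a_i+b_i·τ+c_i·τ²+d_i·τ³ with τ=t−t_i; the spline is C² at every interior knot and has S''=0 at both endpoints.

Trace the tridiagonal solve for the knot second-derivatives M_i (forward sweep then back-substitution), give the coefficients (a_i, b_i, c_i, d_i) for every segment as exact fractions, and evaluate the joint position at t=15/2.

Δ: Δ0=1/2, Δ1=1/3, Δ2=3, Δ3=-5, Δ4=5/2
row 1: diag=10, rhs=-1; c'=3/10, d'=-1/10
row 2: denom=10−3·3/10=91/10; d'=(16−3·-1/10)/(91/10)=163/91
row 3: denom=6−2·20/91=506/91; d'=(-48−2·163/91)/(506/91)=-2347/253
row 4: denom=6−1·91/506=2945/506; d'=(45−1·-2347/253)/(2945/506)=27464/2945
back: M4=27464/2945
back: M3=-2347/253−91/506·27464/2945=-32259/2945
back: M2=163/91−20/91·-32259/2945=2473/589
back: M1=-1/10−3/10·2473/589=-4004/2945
M: M0=0, M1=-4004/2945, M2=2473/589, M3=-32259/2945, M4=27464/2945, M5=0
seg 0: a=-4, c=M0/2=0, d=(M1−M0)/(6·2)=-1001/8835, b=Δ0−h0·(2M0+M1)/6=16843/17670
seg 1: a=-3, c=M1/2=-2002/2945, d=(M2−M1)/(6·3)=16369/53010, b=Δ1−h1·(2M1+M2)/6=-7181/17670
seg 2: a=-2, c=M2/2=2473/1178, d=(M3−M2)/(6·2)=-11156/8835, b=Δ2−h2·(2M2+M3)/6=34034/8835
seg 3: a=4, c=M3/2=-32259/5890, d=(M4−M3)/(6·1)=59723/17670, b=Δ3−h3·(2M3+M4)/6=-25648/8835
seg 4: a=-1, c=M4/2=13732/2945, d=(M5−M4)/(6·2)=-6866/8835, b=Δ4−h4·(2M4+M5)/6=-65681/17670
t_q=15/2 → seg 3, τ=1/2; S=4+-25648/8835·τ+-32259/5890·τ²+59723/17670·τ³=15095/9424

  seg 0: a=-4 b=16843/17670 c=0 d=-1001/8835
  seg 1: a=-3 b=-7181/17670 c=-2002/2945 d=16369/53010
  seg 2: a=-2 b=34034/8835 c=2473/1178 d=-11156/8835
  seg 3: a=4 b=-25648/8835 c=-32259/5890 d=59723/17670
  seg 4: a=-1 b=-65681/17670 c=13732/2945 d=-6866/8835
S(15/2) = 15095/9424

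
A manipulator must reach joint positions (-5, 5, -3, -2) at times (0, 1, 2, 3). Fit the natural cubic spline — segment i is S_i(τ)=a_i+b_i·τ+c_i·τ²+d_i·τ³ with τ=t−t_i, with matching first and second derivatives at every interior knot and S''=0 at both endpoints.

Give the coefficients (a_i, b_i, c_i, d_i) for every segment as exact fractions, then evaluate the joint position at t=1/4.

  seg 0: a=-5 b=77/5 c=0 d=-27/5
  seg 1: a=5 b=-4/5 c=-81/5 d=9
  seg 2: a=-3 b=-31/5 c=54/5 d=-18/5
S(1/4) = -79/64

Δ: Δ0=10, Δ1=-8, Δ2=1
row 1: diag=4, rhs=-108; c'=1/4, d'=-27
row 2: denom=4−1·1/4=15/4; d'=(54−1·-27)/(15/4)=108/5
back: M2=108/5
back: M1=-27−1/4·108/5=-162/5
M: M0=0, M1=-162/5, M2=108/5, M3=0
seg 0: a=-5, c=M0/2=0, d=(M1−M0)/(6·1)=-27/5, b=Δ0−h0·(2M0+M1)/6=77/5
seg 1: a=5, c=M1/2=-81/5, d=(M2−M1)/(6·1)=9, b=Δ1−h1·(2M1+M2)/6=-4/5
seg 2: a=-3, c=M2/2=54/5, d=(M3−M2)/(6·1)=-18/5, b=Δ2−h2·(2M2+M3)/6=-31/5
t_q=1/4 → seg 0, τ=1/4; S=-5+77/5·τ+0·τ²+-27/5·τ³=-79/64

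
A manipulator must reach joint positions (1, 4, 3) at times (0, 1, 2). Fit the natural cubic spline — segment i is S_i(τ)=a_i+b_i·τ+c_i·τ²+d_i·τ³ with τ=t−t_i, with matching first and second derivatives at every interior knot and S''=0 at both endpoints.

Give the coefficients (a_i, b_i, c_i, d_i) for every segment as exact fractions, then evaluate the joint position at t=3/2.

Δ: Δ0=3, Δ1=-1
row 1: diag=4, rhs=-24; c'=1/4, d'=-6
back: M1=-6
M: M0=0, M1=-6, M2=0
seg 0: a=1, c=M0/2=0, d=(M1−M0)/(6·1)=-1, b=Δ0−h0·(2M0+M1)/6=4
seg 1: a=4, c=M1/2=-3, d=(M2−M1)/(6·1)=1, b=Δ1−h1·(2M1+M2)/6=1
t_q=3/2 → seg 1, τ=1/2; S=4+1·τ+-3·τ²+1·τ³=31/8

  seg 0: a=1 b=4 c=0 d=-1
  seg 1: a=4 b=1 c=-3 d=1
S(3/2) = 31/8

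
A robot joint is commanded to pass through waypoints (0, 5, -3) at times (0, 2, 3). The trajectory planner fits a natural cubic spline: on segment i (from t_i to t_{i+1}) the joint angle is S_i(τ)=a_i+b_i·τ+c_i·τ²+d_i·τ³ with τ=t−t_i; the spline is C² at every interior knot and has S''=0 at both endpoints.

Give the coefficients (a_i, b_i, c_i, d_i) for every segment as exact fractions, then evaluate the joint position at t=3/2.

  seg 0: a=0 b=6 c=0 d=-7/8
  seg 1: a=5 b=-9/2 c=-21/4 d=7/4
S(3/2) = 387/64

Δ: Δ0=5/2, Δ1=-8
row 1: diag=6, rhs=-63; c'=1/6, d'=-21/2
back: M1=-21/2
M: M0=0, M1=-21/2, M2=0
seg 0: a=0, c=M0/2=0, d=(M1−M0)/(6·2)=-7/8, b=Δ0−h0·(2M0+M1)/6=6
seg 1: a=5, c=M1/2=-21/4, d=(M2−M1)/(6·1)=7/4, b=Δ1−h1·(2M1+M2)/6=-9/2
t_q=3/2 → seg 0, τ=3/2; S=0+6·τ+0·τ²+-7/8·τ³=387/64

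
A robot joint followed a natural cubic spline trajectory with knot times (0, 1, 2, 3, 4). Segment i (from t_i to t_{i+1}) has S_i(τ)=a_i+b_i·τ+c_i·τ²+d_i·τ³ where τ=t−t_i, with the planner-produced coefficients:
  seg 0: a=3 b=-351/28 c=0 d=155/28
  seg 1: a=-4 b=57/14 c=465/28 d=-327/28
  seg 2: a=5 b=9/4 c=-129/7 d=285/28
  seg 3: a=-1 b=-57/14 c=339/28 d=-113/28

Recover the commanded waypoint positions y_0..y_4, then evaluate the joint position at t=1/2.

y_0=3 y_1=-4 y_2=5 y_3=-1 y_4=3
S(1/2) = -577/224

y_0 = S_0(0) = a_0 = 3
y_1 = S_1(0) = a_1 = -4
y_2 = S_2(0) = a_2 = 5
y_3 = S_3(0) = a_3 = -1
y_4 = S_3(1) = 3
t_q=1/2 is in segment 0 (τ=1/2); S_0(τ)=-577/224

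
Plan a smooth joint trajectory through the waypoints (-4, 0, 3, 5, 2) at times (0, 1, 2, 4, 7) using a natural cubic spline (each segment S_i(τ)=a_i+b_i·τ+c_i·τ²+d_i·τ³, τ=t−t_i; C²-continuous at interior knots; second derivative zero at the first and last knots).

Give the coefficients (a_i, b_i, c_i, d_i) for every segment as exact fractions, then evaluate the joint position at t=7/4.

  seg 0: a=-4 b=448/107 c=0 d=-20/107
  seg 1: a=0 b=388/107 c=-60/107 d=-7/107
  seg 2: a=3 b=247/107 c=-81/107 d=11/214
  seg 3: a=5 b=-11/107 c=-48/107 d=16/321
S(7/4) = 16275/6848

Δ: Δ0=4, Δ1=3, Δ2=1, Δ3=-1
row 1: diag=4, rhs=-6; c'=1/4, d'=-3/2
row 2: denom=6−1·1/4=23/4; d'=(-12−1·-3/2)/(23/4)=-42/23
row 3: denom=10−2·8/23=214/23; d'=(-12−2·-42/23)/(214/23)=-96/107
back: M3=-96/107
back: M2=-42/23−8/23·-96/107=-162/107
back: M1=-3/2−1/4·-162/107=-120/107
M: M0=0, M1=-120/107, M2=-162/107, M3=-96/107, M4=0
seg 0: a=-4, c=M0/2=0, d=(M1−M0)/(6·1)=-20/107, b=Δ0−h0·(2M0+M1)/6=448/107
seg 1: a=0, c=M1/2=-60/107, d=(M2−M1)/(6·1)=-7/107, b=Δ1−h1·(2M1+M2)/6=388/107
seg 2: a=3, c=M2/2=-81/107, d=(M3−M2)/(6·2)=11/214, b=Δ2−h2·(2M2+M3)/6=247/107
seg 3: a=5, c=M3/2=-48/107, d=(M4−M3)/(6·3)=16/321, b=Δ3−h3·(2M3+M4)/6=-11/107
t_q=7/4 → seg 1, τ=3/4; S=0+388/107·τ+-60/107·τ²+-7/107·τ³=16275/6848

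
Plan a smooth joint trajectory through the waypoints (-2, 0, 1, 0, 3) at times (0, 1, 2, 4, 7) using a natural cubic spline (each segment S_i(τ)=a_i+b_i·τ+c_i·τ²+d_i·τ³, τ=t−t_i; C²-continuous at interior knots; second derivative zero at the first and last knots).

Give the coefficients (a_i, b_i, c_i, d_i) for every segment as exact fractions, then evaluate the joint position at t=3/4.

Δ: Δ0=2, Δ1=1, Δ2=-1/2, Δ3=1
row 1: diag=4, rhs=-6; c'=1/4, d'=-3/2
row 2: denom=6−1·1/4=23/4; d'=(-9−1·-3/2)/(23/4)=-30/23
row 3: denom=10−2·8/23=214/23; d'=(9−2·-30/23)/(214/23)=267/214
back: M3=267/214
back: M2=-30/23−8/23·267/214=-186/107
back: M1=-3/2−1/4·-186/107=-114/107
M: M0=0, M1=-114/107, M2=-186/107, M3=267/214, M4=0
seg 0: a=-2, c=M0/2=0, d=(M1−M0)/(6·1)=-19/107, b=Δ0−h0·(2M0+M1)/6=233/107
seg 1: a=0, c=M1/2=-57/107, d=(M2−M1)/(6·1)=-12/107, b=Δ1−h1·(2M1+M2)/6=176/107
seg 2: a=1, c=M2/2=-93/107, d=(M3−M2)/(6·2)=213/856, b=Δ2−h2·(2M2+M3)/6=26/107
seg 3: a=0, c=M3/2=267/428, d=(M4−M3)/(6·3)=-89/1284, b=Δ3−h3·(2M3+M4)/6=-53/214
t_q=3/4 → seg 0, τ=3/4; S=-2+233/107·τ+0·τ²+-19/107·τ³=-3025/6848

  seg 0: a=-2 b=233/107 c=0 d=-19/107
  seg 1: a=0 b=176/107 c=-57/107 d=-12/107
  seg 2: a=1 b=26/107 c=-93/107 d=213/856
  seg 3: a=0 b=-53/214 c=267/428 d=-89/1284
S(3/4) = -3025/6848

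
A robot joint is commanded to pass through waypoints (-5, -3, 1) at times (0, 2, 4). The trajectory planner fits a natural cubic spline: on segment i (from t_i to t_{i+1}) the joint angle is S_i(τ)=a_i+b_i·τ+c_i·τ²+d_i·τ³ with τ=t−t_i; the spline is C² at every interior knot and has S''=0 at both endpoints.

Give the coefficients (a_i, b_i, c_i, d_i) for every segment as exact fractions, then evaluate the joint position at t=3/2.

  seg 0: a=-5 b=3/4 c=0 d=1/16
  seg 1: a=-3 b=3/2 c=3/8 d=-1/16
S(3/2) = -469/128

Δ: Δ0=1, Δ1=2
row 1: diag=8, rhs=6; c'=1/4, d'=3/4
back: M1=3/4
M: M0=0, M1=3/4, M2=0
seg 0: a=-5, c=M0/2=0, d=(M1−M0)/(6·2)=1/16, b=Δ0−h0·(2M0+M1)/6=3/4
seg 1: a=-3, c=M1/2=3/8, d=(M2−M1)/(6·2)=-1/16, b=Δ1−h1·(2M1+M2)/6=3/2
t_q=3/2 → seg 0, τ=3/2; S=-5+3/4·τ+0·τ²+1/16·τ³=-469/128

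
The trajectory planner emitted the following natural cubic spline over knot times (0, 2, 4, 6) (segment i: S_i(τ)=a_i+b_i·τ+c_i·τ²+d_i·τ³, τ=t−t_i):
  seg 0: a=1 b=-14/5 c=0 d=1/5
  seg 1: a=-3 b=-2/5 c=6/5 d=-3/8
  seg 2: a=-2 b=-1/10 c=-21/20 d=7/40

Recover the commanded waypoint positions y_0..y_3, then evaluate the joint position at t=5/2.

y_0=1 y_1=-3 y_2=-2 y_3=-5
S(5/2) = -943/320

y_0 = S_0(0) = a_0 = 1
y_1 = S_1(0) = a_1 = -3
y_2 = S_2(0) = a_2 = -2
y_3 = S_2(2) = -5
t_q=5/2 is in segment 1 (τ=1/2); S_1(τ)=-943/320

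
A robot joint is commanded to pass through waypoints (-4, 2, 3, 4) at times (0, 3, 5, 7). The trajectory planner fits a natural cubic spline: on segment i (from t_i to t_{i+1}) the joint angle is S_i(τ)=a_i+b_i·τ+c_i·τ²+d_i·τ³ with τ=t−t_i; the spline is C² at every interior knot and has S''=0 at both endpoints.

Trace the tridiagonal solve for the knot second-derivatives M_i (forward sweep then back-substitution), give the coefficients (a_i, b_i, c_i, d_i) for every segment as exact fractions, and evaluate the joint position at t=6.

Δ: Δ0=2, Δ1=1/2, Δ2=1/2
row 1: diag=10, rhs=-9; c'=1/5, d'=-9/10
row 2: denom=8−2·1/5=38/5; d'=(0−2·-9/10)/(38/5)=9/38
back: M2=9/38
back: M1=-9/10−1/5·9/38=-18/19
M: M0=0, M1=-18/19, M2=9/38, M3=0
seg 0: a=-4, c=M0/2=0, d=(M1−M0)/(6·3)=-1/19, b=Δ0−h0·(2M0+M1)/6=47/19
seg 1: a=2, c=M1/2=-9/19, d=(M2−M1)/(6·2)=15/152, b=Δ1−h1·(2M1+M2)/6=20/19
seg 2: a=3, c=M2/2=9/76, d=(M3−M2)/(6·2)=-3/152, b=Δ2−h2·(2M2+M3)/6=13/38
t_q=6 → seg 2, τ=1; S=3+13/38·τ+9/76·τ²+-3/152·τ³=523/152

  seg 0: a=-4 b=47/19 c=0 d=-1/19
  seg 1: a=2 b=20/19 c=-9/19 d=15/152
  seg 2: a=3 b=13/38 c=9/76 d=-3/152
S(6) = 523/152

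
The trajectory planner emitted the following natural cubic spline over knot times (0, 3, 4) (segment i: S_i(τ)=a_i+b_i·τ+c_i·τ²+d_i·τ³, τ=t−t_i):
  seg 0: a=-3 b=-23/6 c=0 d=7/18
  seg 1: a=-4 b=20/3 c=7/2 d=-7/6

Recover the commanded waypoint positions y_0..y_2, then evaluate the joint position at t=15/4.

y_0=-3 y_1=-4 y_2=5
S(15/4) = 317/128

y_0 = S_0(0) = a_0 = -3
y_1 = S_1(0) = a_1 = -4
y_2 = S_1(1) = 5
t_q=15/4 is in segment 1 (τ=3/4); S_1(τ)=317/128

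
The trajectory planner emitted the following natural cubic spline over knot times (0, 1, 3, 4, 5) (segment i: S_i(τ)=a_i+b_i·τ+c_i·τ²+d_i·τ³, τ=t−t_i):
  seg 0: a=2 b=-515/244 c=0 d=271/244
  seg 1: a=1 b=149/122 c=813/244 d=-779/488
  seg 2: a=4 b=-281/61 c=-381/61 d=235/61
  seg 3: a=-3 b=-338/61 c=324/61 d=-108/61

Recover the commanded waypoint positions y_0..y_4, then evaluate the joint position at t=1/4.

y_0 = S_0(0) = a_0 = 2
y_1 = S_1(0) = a_1 = 1
y_2 = S_2(0) = a_2 = 4
y_3 = S_3(0) = a_3 = -3
y_4 = S_3(1) = -5
t_q=1/4 is in segment 0 (τ=1/4); S_0(τ)=23263/15616

y_0=2 y_1=1 y_2=4 y_3=-3 y_4=-5
S(1/4) = 23263/15616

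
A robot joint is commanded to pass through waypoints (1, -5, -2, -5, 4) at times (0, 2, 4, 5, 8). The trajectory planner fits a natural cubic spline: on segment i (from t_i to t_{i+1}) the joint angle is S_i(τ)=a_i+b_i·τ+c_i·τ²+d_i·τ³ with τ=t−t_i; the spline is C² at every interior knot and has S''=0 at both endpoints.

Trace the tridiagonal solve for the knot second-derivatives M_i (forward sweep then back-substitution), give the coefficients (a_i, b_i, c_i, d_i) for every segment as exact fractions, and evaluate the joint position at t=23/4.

Δ: Δ0=-3, Δ1=3/2, Δ2=-3, Δ3=3
row 1: diag=8, rhs=27; c'=1/4, d'=27/8
row 2: denom=6−2·1/4=11/2; d'=(-27−2·27/8)/(11/2)=-135/22
row 3: denom=8−1·2/11=86/11; d'=(36−1·-135/22)/(86/11)=927/172
back: M3=927/172
back: M2=-135/22−2/11·927/172=-306/43
back: M1=27/8−1/4·-306/43=1773/344
M: M0=0, M1=1773/344, M2=-306/43, M3=927/172, M4=0
seg 0: a=1, c=M0/2=0, d=(M1−M0)/(6·2)=591/1376, b=Δ0−h0·(2M0+M1)/6=-1623/344
seg 1: a=-5, c=M1/2=1773/688, d=(M2−M1)/(6·2)=-1407/1376, b=Δ1−h1·(2M1+M2)/6=75/172
seg 2: a=-2, c=M2/2=-153/43, d=(M3−M2)/(6·1)=717/344, b=Δ2−h2·(2M2+M3)/6=-525/344
seg 3: a=-5, c=M3/2=927/344, d=(M4−M3)/(6·3)=-103/344, b=Δ3−h3·(2M3+M4)/6=-411/172
t_q=23/4 → seg 3, τ=3/4; S=-5+-411/172·τ+927/344·τ²+-103/344·τ³=-118945/22016

  seg 0: a=1 b=-1623/344 c=0 d=591/1376
  seg 1: a=-5 b=75/172 c=1773/688 d=-1407/1376
  seg 2: a=-2 b=-525/344 c=-153/43 d=717/344
  seg 3: a=-5 b=-411/172 c=927/344 d=-103/344
S(23/4) = -118945/22016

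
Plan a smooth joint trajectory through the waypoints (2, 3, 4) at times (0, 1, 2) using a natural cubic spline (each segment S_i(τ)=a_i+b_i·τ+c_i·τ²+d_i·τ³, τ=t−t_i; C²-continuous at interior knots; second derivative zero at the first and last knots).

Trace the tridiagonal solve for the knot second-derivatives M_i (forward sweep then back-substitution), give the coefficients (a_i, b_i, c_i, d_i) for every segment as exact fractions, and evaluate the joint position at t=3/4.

Δ: Δ0=1, Δ1=1
row 1: diag=4, rhs=0; c'=1/4, d'=0
back: M1=0
M: M0=0, M1=0, M2=0
seg 0: a=2, c=M0/2=0, d=(M1−M0)/(6·1)=0, b=Δ0−h0·(2M0+M1)/6=1
seg 1: a=3, c=M1/2=0, d=(M2−M1)/(6·1)=0, b=Δ1−h1·(2M1+M2)/6=1
t_q=3/4 → seg 0, τ=3/4; S=2+1·τ+0·τ²+0·τ³=11/4

  seg 0: a=2 b=1 c=0 d=0
  seg 1: a=3 b=1 c=0 d=0
S(3/4) = 11/4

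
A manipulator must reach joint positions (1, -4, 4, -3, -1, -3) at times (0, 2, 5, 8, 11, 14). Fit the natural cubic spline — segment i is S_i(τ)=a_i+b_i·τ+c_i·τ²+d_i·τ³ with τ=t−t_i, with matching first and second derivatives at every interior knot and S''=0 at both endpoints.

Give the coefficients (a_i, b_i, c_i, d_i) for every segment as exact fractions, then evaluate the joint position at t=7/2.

Δ: Δ0=-5/2, Δ1=8/3, Δ2=-7/3, Δ3=2/3, Δ4=-2/3
row 1: diag=10, rhs=31; c'=3/10, d'=31/10
row 2: denom=12−3·3/10=111/10; d'=(-30−3·31/10)/(111/10)=-131/37
row 3: denom=12−3·10/37=414/37; d'=(18−3·-131/37)/(414/37)=353/138
row 4: denom=12−3·37/138=515/46; d'=(-8−3·353/138)/(515/46)=-7/5
back: M4=-7/5
back: M3=353/138−37/138·-7/5=44/15
back: M2=-131/37−10/37·44/15=-13/3
back: M1=31/10−3/10·-13/3=22/5
M: M0=0, M1=22/5, M2=-13/3, M3=44/15, M4=-7/5, M5=0
seg 0: a=1, c=M0/2=0, d=(M1−M0)/(6·2)=11/30, b=Δ0−h0·(2M0+M1)/6=-119/30
seg 1: a=-4, c=M1/2=11/5, d=(M2−M1)/(6·3)=-131/270, b=Δ1−h1·(2M1+M2)/6=13/30
seg 2: a=4, c=M2/2=-13/6, d=(M3−M2)/(6·3)=109/270, b=Δ2−h2·(2M2+M3)/6=8/15
seg 3: a=-3, c=M3/2=22/15, d=(M4−M3)/(6·3)=-13/54, b=Δ3−h3·(2M3+M4)/6=-47/30
seg 4: a=-1, c=M4/2=-7/10, d=(M5−M4)/(6·3)=7/90, b=Δ4−h4·(2M4+M5)/6=11/15
t_q=7/2 → seg 1, τ=3/2; S=-4+13/30·τ+11/5·τ²+-131/270·τ³=-3/80

  seg 0: a=1 b=-119/30 c=0 d=11/30
  seg 1: a=-4 b=13/30 c=11/5 d=-131/270
  seg 2: a=4 b=8/15 c=-13/6 d=109/270
  seg 3: a=-3 b=-47/30 c=22/15 d=-13/54
  seg 4: a=-1 b=11/15 c=-7/10 d=7/90
S(7/2) = -3/80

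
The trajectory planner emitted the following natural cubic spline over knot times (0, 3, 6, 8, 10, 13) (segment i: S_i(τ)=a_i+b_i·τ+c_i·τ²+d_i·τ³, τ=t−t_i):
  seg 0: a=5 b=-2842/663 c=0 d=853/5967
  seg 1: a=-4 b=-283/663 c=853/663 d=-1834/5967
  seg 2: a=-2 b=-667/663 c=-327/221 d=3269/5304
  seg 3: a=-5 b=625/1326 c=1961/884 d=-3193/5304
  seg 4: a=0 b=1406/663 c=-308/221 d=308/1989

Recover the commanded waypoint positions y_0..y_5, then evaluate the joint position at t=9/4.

y_0 = S_0(0) = a_0 = 5
y_1 = S_1(0) = a_1 = -4
y_2 = S_2(0) = a_2 = -2
y_3 = S_3(0) = a_3 = -5
y_4 = S_4(0) = a_4 = 0
y_5 = S_4(3) = -2
t_q=9/4 is in segment 0 (τ=9/4); S_0(τ)=-42665/14144

y_0=5 y_1=-4 y_2=-2 y_3=-5 y_4=0 y_5=-2
S(9/4) = -42665/14144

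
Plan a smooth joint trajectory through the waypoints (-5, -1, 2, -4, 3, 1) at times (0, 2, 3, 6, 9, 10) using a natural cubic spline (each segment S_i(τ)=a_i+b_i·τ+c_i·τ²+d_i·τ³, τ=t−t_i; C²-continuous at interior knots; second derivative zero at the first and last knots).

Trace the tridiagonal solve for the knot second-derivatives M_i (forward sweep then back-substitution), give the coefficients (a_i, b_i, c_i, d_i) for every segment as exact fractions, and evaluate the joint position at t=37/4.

  seg 0: a=-5 b=4910/3657 c=0 d=601/3657
  seg 1: a=-1 b=12122/3657 c=1202/1219 d=-4757/3657
  seg 2: a=2 b=5063/3657 c=-3555/1219 d=19618/32913
  seg 3: a=-4 b=-73/3657 c=8953/3657 d=-18253/32913
  seg 4: a=3 b=-1114/3657 c=-3100/1219 d=3100/3657
S(37/4) = 54185/19504

Δ: Δ0=2, Δ1=3, Δ2=-2, Δ3=7/3, Δ4=-2
row 1: diag=6, rhs=6; c'=1/6, d'=1
row 2: denom=8−1·1/6=47/6; d'=(-30−1·1)/(47/6)=-186/47
row 3: denom=12−3·18/47=510/47; d'=(26−3·-186/47)/(510/47)=178/51
row 4: denom=8−3·47/170=1219/170; d'=(-26−3·178/51)/(1219/170)=-6200/1219
back: M4=-6200/1219
back: M3=178/51−47/170·-6200/1219=17906/3657
back: M2=-186/47−18/47·17906/3657=-7110/1219
back: M1=1−1/6·-7110/1219=2404/1219
M: M0=0, M1=2404/1219, M2=-7110/1219, M3=17906/3657, M4=-6200/1219, M5=0
seg 0: a=-5, c=M0/2=0, d=(M1−M0)/(6·2)=601/3657, b=Δ0−h0·(2M0+M1)/6=4910/3657
seg 1: a=-1, c=M1/2=1202/1219, d=(M2−M1)/(6·1)=-4757/3657, b=Δ1−h1·(2M1+M2)/6=12122/3657
seg 2: a=2, c=M2/2=-3555/1219, d=(M3−M2)/(6·3)=19618/32913, b=Δ2−h2·(2M2+M3)/6=5063/3657
seg 3: a=-4, c=M3/2=8953/3657, d=(M4−M3)/(6·3)=-18253/32913, b=Δ3−h3·(2M3+M4)/6=-73/3657
seg 4: a=3, c=M4/2=-3100/1219, d=(M5−M4)/(6·1)=3100/3657, b=Δ4−h4·(2M4+M5)/6=-1114/3657
t_q=37/4 → seg 4, τ=1/4; S=3+-1114/3657·τ+-3100/1219·τ²+3100/3657·τ³=54185/19504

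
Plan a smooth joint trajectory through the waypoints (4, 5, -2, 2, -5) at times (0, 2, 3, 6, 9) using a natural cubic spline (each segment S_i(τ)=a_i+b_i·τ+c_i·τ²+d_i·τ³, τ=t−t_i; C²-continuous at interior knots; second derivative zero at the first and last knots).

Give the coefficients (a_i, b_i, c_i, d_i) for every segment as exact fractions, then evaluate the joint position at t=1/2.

  seg 0: a=4 b=297/85 c=0 d=-509/680
  seg 1: a=5 b=-933/170 c=-1527/340 d=1013/340
  seg 2: a=-2 b=-1881/340 c=378/85 d=-1321/1836
  seg 3: a=2 b=293/170 c=-2069/1020 d=2069/9180
S(1/2) = 6151/1088

Δ: Δ0=1/2, Δ1=-7, Δ2=4/3, Δ3=-7/3
row 1: diag=6, rhs=-45; c'=1/6, d'=-15/2
row 2: denom=8−1·1/6=47/6; d'=(50−1·-15/2)/(47/6)=345/47
row 3: denom=12−3·18/47=510/47; d'=(-22−3·345/47)/(510/47)=-2069/510
back: M3=-2069/510
back: M2=345/47−18/47·-2069/510=756/85
back: M1=-15/2−1/6·756/85=-1527/170
M: M0=0, M1=-1527/170, M2=756/85, M3=-2069/510, M4=0
seg 0: a=4, c=M0/2=0, d=(M1−M0)/(6·2)=-509/680, b=Δ0−h0·(2M0+M1)/6=297/85
seg 1: a=5, c=M1/2=-1527/340, d=(M2−M1)/(6·1)=1013/340, b=Δ1−h1·(2M1+M2)/6=-933/170
seg 2: a=-2, c=M2/2=378/85, d=(M3−M2)/(6·3)=-1321/1836, b=Δ2−h2·(2M2+M3)/6=-1881/340
seg 3: a=2, c=M3/2=-2069/1020, d=(M4−M3)/(6·3)=2069/9180, b=Δ3−h3·(2M3+M4)/6=293/170
t_q=1/2 → seg 0, τ=1/2; S=4+297/85·τ+0·τ²+-509/680·τ³=6151/1088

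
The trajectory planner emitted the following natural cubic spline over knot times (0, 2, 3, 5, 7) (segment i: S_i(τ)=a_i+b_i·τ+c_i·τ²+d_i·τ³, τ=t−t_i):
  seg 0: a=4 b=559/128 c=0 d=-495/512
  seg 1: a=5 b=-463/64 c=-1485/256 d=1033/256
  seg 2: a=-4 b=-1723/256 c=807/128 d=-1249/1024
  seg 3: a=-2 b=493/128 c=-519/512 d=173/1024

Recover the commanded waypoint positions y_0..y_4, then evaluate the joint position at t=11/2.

y_0 = S_0(0) = a_0 = 4
y_1 = S_1(0) = a_1 = 5
y_2 = S_2(0) = a_2 = -4
y_3 = S_3(0) = a_3 = -2
y_4 = S_3(2) = 3
t_q=11/2 is in segment 3 (τ=1/2); S_3(τ)=-2511/8192

y_0=4 y_1=5 y_2=-4 y_3=-2 y_4=3
S(11/2) = -2511/8192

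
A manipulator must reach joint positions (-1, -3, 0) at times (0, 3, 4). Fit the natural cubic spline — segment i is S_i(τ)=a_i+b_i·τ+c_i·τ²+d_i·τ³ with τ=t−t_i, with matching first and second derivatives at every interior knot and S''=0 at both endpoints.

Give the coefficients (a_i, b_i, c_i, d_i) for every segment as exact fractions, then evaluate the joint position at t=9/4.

  seg 0: a=-1 b=-49/24 c=0 d=11/72
  seg 1: a=-3 b=25/12 c=11/8 d=-11/24
S(9/4) = -1973/512

Δ: Δ0=-2/3, Δ1=3
row 1: diag=8, rhs=22; c'=1/8, d'=11/4
back: M1=11/4
M: M0=0, M1=11/4, M2=0
seg 0: a=-1, c=M0/2=0, d=(M1−M0)/(6·3)=11/72, b=Δ0−h0·(2M0+M1)/6=-49/24
seg 1: a=-3, c=M1/2=11/8, d=(M2−M1)/(6·1)=-11/24, b=Δ1−h1·(2M1+M2)/6=25/12
t_q=9/4 → seg 0, τ=9/4; S=-1+-49/24·τ+0·τ²+11/72·τ³=-1973/512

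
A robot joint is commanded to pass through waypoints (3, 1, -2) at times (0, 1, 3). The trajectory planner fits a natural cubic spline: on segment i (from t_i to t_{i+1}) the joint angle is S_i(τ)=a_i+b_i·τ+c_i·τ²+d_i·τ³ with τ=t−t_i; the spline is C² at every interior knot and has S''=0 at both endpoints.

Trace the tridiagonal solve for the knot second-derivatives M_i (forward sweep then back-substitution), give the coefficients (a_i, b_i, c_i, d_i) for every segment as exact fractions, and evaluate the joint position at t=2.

  seg 0: a=3 b=-25/12 c=0 d=1/12
  seg 1: a=1 b=-11/6 c=1/4 d=-1/24
S(2) = -5/8

Δ: Δ0=-2, Δ1=-3/2
row 1: diag=6, rhs=3; c'=1/3, d'=1/2
back: M1=1/2
M: M0=0, M1=1/2, M2=0
seg 0: a=3, c=M0/2=0, d=(M1−M0)/(6·1)=1/12, b=Δ0−h0·(2M0+M1)/6=-25/12
seg 1: a=1, c=M1/2=1/4, d=(M2−M1)/(6·2)=-1/24, b=Δ1−h1·(2M1+M2)/6=-11/6
t_q=2 → seg 1, τ=1; S=1+-11/6·τ+1/4·τ²+-1/24·τ³=-5/8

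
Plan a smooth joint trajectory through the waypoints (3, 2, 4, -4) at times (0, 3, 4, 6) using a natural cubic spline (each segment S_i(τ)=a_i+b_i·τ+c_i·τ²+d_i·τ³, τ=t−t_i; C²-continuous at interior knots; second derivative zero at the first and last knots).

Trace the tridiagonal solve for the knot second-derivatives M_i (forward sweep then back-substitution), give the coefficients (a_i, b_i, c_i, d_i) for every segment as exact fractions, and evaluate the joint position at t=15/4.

  seg 0: a=3 b=-227/141 c=0 d=20/141
  seg 1: a=2 b=313/141 c=60/47 d=-211/141
  seg 2: a=4 b=40/141 c=-151/47 d=151/282
S(15/4) = 11285/3008

Δ: Δ0=-1/3, Δ1=2, Δ2=-4
row 1: diag=8, rhs=14; c'=1/8, d'=7/4
row 2: denom=6−1·1/8=47/8; d'=(-36−1·7/4)/(47/8)=-302/47
back: M2=-302/47
back: M1=7/4−1/8·-302/47=120/47
M: M0=0, M1=120/47, M2=-302/47, M3=0
seg 0: a=3, c=M0/2=0, d=(M1−M0)/(6·3)=20/141, b=Δ0−h0·(2M0+M1)/6=-227/141
seg 1: a=2, c=M1/2=60/47, d=(M2−M1)/(6·1)=-211/141, b=Δ1−h1·(2M1+M2)/6=313/141
seg 2: a=4, c=M2/2=-151/47, d=(M3−M2)/(6·2)=151/282, b=Δ2−h2·(2M2+M3)/6=40/141
t_q=15/4 → seg 1, τ=3/4; S=2+313/141·τ+60/47·τ²+-211/141·τ³=11285/3008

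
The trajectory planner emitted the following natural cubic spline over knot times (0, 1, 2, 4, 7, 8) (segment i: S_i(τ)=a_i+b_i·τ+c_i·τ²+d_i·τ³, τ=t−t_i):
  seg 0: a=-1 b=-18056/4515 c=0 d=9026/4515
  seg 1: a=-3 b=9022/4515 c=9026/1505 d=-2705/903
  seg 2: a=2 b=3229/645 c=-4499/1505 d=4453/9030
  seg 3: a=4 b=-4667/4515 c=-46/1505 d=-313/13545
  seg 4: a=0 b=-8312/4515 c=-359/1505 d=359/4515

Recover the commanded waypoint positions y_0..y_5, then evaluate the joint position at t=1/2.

y_0 = S_0(0) = a_0 = -1
y_1 = S_1(0) = a_1 = -3
y_2 = S_2(0) = a_2 = 2
y_3 = S_3(0) = a_3 = 4
y_4 = S_4(0) = a_4 = 0
y_5 = S_4(1) = -2
t_q=1/2 is in segment 0 (τ=1/2); S_0(τ)=-16553/6020

y_0=-1 y_1=-3 y_2=2 y_3=4 y_4=0 y_5=-2
S(1/2) = -16553/6020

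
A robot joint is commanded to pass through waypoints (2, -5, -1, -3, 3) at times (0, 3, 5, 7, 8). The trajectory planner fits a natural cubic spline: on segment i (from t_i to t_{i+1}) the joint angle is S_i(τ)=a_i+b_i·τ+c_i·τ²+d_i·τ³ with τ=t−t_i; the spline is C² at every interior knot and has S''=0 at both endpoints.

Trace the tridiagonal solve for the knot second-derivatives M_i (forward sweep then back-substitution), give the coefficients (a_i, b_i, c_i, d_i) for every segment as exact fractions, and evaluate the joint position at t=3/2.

Δ: Δ0=-7/3, Δ1=2, Δ2=-1, Δ3=6
row 1: diag=10, rhs=26; c'=1/5, d'=13/5
row 2: denom=8−2·1/5=38/5; d'=(-18−2·13/5)/(38/5)=-58/19
row 3: denom=6−2·5/19=104/19; d'=(42−2·-58/19)/(104/19)=457/52
back: M3=457/52
back: M2=-58/19−5/19·457/52=-279/52
back: M1=13/5−1/5·-279/52=191/52
M: M0=0, M1=191/52, M2=-279/52, M3=457/52, M4=0
seg 0: a=2, c=M0/2=0, d=(M1−M0)/(6·3)=191/936, b=Δ0−h0·(2M0+M1)/6=-1301/312
seg 1: a=-5, c=M1/2=191/104, d=(M2−M1)/(6·2)=-235/312, b=Δ1−h1·(2M1+M2)/6=209/156
seg 2: a=-1, c=M2/2=-279/104, d=(M3−M2)/(6·2)=46/39, b=Δ2−h2·(2M2+M3)/6=-55/156
seg 3: a=-3, c=M3/2=457/104, d=(M4−M3)/(6·1)=-457/312, b=Δ3−h3·(2M3+M4)/6=479/156
t_q=3/2 → seg 0, τ=3/2; S=2+-1301/312·τ+0·τ²+191/936·τ³=-2967/832

  seg 0: a=2 b=-1301/312 c=0 d=191/936
  seg 1: a=-5 b=209/156 c=191/104 d=-235/312
  seg 2: a=-1 b=-55/156 c=-279/104 d=46/39
  seg 3: a=-3 b=479/156 c=457/104 d=-457/312
S(3/2) = -2967/832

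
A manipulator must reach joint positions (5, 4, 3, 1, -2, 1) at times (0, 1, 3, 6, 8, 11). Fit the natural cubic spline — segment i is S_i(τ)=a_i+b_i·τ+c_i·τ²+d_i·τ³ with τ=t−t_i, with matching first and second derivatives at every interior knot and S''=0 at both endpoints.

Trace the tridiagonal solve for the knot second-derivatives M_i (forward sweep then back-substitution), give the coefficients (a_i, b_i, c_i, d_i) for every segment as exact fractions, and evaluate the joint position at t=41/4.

Δ: Δ0=-1, Δ1=-1/2, Δ2=-2/3, Δ3=-3/2, Δ4=1
row 1: diag=6, rhs=3; c'=1/3, d'=1/2
row 2: denom=10−2·1/3=28/3; d'=(-1−2·1/2)/(28/3)=-3/14
row 3: denom=10−3·9/28=253/28; d'=(-5−3·-3/14)/(253/28)=-122/253
row 4: denom=10−2·56/253=2418/253; d'=(15−2·-122/253)/(2418/253)=4039/2418
back: M4=4039/2418
back: M3=-122/253−56/253·4039/2418=-1030/1209
back: M2=-3/14−9/28·-1030/1209=24/403
back: M1=1/2−1/3·24/403=387/806
M: M0=0, M1=387/806, M2=24/403, M3=-1030/1209, M4=4039/2418, M5=0
seg 0: a=5, c=M0/2=0, d=(M1−M0)/(6·1)=129/1612, b=Δ0−h0·(2M0+M1)/6=-1741/1612
seg 1: a=4, c=M1/2=387/1612, d=(M2−M1)/(6·2)=-113/3224, b=Δ1−h1·(2M1+M2)/6=-677/806
seg 2: a=3, c=M2/2=12/403, d=(M3−M2)/(6·3)=-551/10881, b=Δ2−h2·(2M2+M3)/6=-121/403
seg 3: a=1, c=M3/2=-515/1209, d=(M4−M3)/(6·2)=2033/9672, b=Δ3−h3·(2M3+M4)/6=-600/403
seg 4: a=-2, c=M4/2=4039/4836, d=(M5−M4)/(6·3)=-4039/43524, b=Δ4−h4·(2M4+M5)/6=-1621/2418
t_q=41/4 → seg 4, τ=9/4; S=-2+-1621/2418·τ+4039/4836·τ²+-4039/43524·τ³=-34793/103168

  seg 0: a=5 b=-1741/1612 c=0 d=129/1612
  seg 1: a=4 b=-677/806 c=387/1612 d=-113/3224
  seg 2: a=3 b=-121/403 c=12/403 d=-551/10881
  seg 3: a=1 b=-600/403 c=-515/1209 d=2033/9672
  seg 4: a=-2 b=-1621/2418 c=4039/4836 d=-4039/43524
S(41/4) = -34793/103168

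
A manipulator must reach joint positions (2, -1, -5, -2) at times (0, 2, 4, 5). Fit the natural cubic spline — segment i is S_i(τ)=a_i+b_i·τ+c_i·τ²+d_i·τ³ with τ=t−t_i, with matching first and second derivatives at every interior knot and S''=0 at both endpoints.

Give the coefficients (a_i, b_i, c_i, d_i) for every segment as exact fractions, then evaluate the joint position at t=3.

Δ: Δ0=-3/2, Δ1=-2, Δ2=3
row 1: diag=8, rhs=-3; c'=1/4, d'=-3/8
row 2: denom=6−2·1/4=11/2; d'=(30−2·-3/8)/(11/2)=123/22
back: M2=123/22
back: M1=-3/8−1/4·123/22=-39/22
M: M0=0, M1=-39/22, M2=123/22, M3=0
seg 0: a=2, c=M0/2=0, d=(M1−M0)/(6·2)=-13/88, b=Δ0−h0·(2M0+M1)/6=-10/11
seg 1: a=-1, c=M1/2=-39/44, d=(M2−M1)/(6·2)=27/44, b=Δ1−h1·(2M1+M2)/6=-59/22
seg 2: a=-5, c=M2/2=123/44, d=(M3−M2)/(6·1)=-41/44, b=Δ2−h2·(2M2+M3)/6=25/22
t_q=3 → seg 1, τ=1; S=-1+-59/22·τ+-39/44·τ²+27/44·τ³=-87/22

  seg 0: a=2 b=-10/11 c=0 d=-13/88
  seg 1: a=-1 b=-59/22 c=-39/44 d=27/44
  seg 2: a=-5 b=25/22 c=123/44 d=-41/44
S(3) = -87/22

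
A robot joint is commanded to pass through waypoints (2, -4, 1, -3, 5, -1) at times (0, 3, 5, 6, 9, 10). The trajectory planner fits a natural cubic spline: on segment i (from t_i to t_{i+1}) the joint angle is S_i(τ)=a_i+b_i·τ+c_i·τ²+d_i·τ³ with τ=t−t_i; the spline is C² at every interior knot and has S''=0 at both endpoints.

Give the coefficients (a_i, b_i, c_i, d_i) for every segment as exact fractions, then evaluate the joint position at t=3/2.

  seg 0: a=2 b=-1621/375 c=0 d=871/3375
  seg 1: a=-4 b=992/375 c=871/375 d=-3593/3000
  seg 2: a=1 b=-609/250 c=-1459/300 d=4949/1500
  seg 3: a=-3 b=-3397/1500 c=1888/375 d=-15259/13500
  seg 4: a=5 b=-1931/750 c=-2569/500 d=2569/1500
S(3/2) = -3613/1000

Δ: Δ0=-2, Δ1=5/2, Δ2=-4, Δ3=8/3, Δ4=-6
row 1: diag=10, rhs=27; c'=1/5, d'=27/10
row 2: denom=6−2·1/5=28/5; d'=(-39−2·27/10)/(28/5)=-111/14
row 3: denom=8−1·5/28=219/28; d'=(40−1·-111/14)/(219/28)=1342/219
row 4: denom=8−3·28/73=500/73; d'=(-52−3·1342/219)/(500/73)=-2569/250
back: M4=-2569/250
back: M3=1342/219−28/73·-2569/250=3776/375
back: M2=-111/14−5/28·3776/375=-1459/150
back: M1=27/10−1/5·-1459/150=1742/375
M: M0=0, M1=1742/375, M2=-1459/150, M3=3776/375, M4=-2569/250, M5=0
seg 0: a=2, c=M0/2=0, d=(M1−M0)/(6·3)=871/3375, b=Δ0−h0·(2M0+M1)/6=-1621/375
seg 1: a=-4, c=M1/2=871/375, d=(M2−M1)/(6·2)=-3593/3000, b=Δ1−h1·(2M1+M2)/6=992/375
seg 2: a=1, c=M2/2=-1459/300, d=(M3−M2)/(6·1)=4949/1500, b=Δ2−h2·(2M2+M3)/6=-609/250
seg 3: a=-3, c=M3/2=1888/375, d=(M4−M3)/(6·3)=-15259/13500, b=Δ3−h3·(2M3+M4)/6=-3397/1500
seg 4: a=5, c=M4/2=-2569/500, d=(M5−M4)/(6·1)=2569/1500, b=Δ4−h4·(2M4+M5)/6=-1931/750
t_q=3/2 → seg 0, τ=3/2; S=2+-1621/375·τ+0·τ²+871/3375·τ³=-3613/1000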